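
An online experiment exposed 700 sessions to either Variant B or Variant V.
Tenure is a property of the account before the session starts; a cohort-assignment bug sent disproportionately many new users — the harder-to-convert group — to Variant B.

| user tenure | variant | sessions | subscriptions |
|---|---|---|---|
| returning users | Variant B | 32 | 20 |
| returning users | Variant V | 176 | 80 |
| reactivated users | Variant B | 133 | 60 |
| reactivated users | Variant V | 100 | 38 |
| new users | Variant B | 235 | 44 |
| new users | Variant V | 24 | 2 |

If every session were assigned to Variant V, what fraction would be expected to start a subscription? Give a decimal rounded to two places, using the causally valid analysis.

0.29

User tenure satisfies the back-door criterion: it is not a descendant of the variant, and it blocks the spurious path from variant to outcome. Adjusting for it (i.e., using the within-user tenure rates) gives the causal effect.
Standardising Variant V to the population user tenure mix: 0.297·80/176 + 0.333·38/100 + 0.370·2/24 = 0.292.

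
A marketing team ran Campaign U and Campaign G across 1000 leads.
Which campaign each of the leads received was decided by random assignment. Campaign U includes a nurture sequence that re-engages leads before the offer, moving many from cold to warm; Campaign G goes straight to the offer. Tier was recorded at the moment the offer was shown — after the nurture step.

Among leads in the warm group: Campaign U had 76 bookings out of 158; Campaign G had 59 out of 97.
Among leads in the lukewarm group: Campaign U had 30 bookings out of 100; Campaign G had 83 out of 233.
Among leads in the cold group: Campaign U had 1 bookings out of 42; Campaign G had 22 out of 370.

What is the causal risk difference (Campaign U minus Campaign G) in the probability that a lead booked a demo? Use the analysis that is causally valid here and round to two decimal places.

Campaign G is higher inside every engagement tier stratum but Campaign U is higher in aggregate. Whether to stratify depends on how engagement tier relates to the campaign.
Stratifying would compare campaigns among leads the campaigns themselves sorted into engagement tier groups — a form of selection on an intermediate. The unconditioned pooled rates give the total causal effect.
The causal difference is the pooled difference: 0.357 − 0.234 = +0.122.

+0.12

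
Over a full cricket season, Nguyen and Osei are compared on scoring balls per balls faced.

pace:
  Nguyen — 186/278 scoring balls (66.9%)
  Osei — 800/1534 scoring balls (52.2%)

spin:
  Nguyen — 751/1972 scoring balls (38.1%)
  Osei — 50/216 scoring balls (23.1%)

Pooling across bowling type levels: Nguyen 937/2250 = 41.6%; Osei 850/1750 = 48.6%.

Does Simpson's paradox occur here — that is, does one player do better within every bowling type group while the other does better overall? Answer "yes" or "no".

Within each bowling type level (pace 66.9% vs 52.2%; spin 38.1% vs 23.1%), Nguyen has the higher rate every time. Pooled: 41.6% vs 48.6% — Osei has the higher rate overall. The two comparisons disagree.

yes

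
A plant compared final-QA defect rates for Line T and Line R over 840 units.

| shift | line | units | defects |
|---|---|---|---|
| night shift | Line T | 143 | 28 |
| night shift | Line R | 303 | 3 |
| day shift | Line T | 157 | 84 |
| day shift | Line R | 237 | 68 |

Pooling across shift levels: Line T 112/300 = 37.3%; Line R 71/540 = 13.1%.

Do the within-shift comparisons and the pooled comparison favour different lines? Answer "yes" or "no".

no

Within each shift level (night shift 19.6% vs 1.0%; day shift 53.5% vs 28.7%), Line R has the lower rate every time. Pooled: 37.3% vs 13.1% — Line R has the lower rate overall. They agree.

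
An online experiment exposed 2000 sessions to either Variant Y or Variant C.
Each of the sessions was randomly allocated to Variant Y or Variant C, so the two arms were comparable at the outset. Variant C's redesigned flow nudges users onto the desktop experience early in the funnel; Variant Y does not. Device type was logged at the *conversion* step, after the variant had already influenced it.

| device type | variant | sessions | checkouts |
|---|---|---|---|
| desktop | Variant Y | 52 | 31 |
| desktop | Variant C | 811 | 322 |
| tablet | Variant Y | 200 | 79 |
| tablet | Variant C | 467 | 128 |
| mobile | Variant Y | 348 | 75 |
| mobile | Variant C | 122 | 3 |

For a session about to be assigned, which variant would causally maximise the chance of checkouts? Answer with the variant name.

The distribution of device type is itself part of what the variant does — it is an intermediate outcome. Holding it fixed would remove that part of the effect; the total effect is the pooled difference.
Pooled: Variant Y 30.8% vs Variant C 32.4%; Variant C is higher overall.

Variant C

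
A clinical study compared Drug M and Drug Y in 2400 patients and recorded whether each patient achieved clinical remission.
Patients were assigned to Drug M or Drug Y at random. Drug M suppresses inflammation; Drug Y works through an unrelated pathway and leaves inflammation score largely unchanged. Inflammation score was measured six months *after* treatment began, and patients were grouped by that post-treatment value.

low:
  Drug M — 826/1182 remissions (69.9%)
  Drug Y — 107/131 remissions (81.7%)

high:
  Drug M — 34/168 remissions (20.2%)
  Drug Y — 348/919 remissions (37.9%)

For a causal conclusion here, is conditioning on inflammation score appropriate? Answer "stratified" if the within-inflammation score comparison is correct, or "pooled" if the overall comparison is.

pooled

The stratified and pooled comparisons disagree (Drug Y wins within each inflammation score; Drug M wins overall), so the answer turns on the causal role of inflammation score.
Inflammation score is downstream of the drug. One should not condition on a consequence of treatment, so the overall rates are the right comparison.
Pooled: Drug M 63.7% vs Drug Y 43.3%; Drug M is higher overall.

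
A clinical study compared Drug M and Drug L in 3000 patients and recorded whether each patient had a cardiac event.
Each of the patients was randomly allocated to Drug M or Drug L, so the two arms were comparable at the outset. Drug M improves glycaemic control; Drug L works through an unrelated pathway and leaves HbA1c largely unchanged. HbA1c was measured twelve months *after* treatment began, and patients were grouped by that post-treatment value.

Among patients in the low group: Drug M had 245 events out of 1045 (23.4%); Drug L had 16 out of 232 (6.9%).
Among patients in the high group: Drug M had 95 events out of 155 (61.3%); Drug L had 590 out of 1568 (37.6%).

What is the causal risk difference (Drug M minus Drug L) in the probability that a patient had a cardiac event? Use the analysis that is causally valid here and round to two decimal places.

-0.05

HbA1c lies on the pathway drug → HbA1c → outcome, so adjusting for it blocks the indirect effect. For the total causal effect of drug, use the unadjusted pooled rates.
The causal difference is the pooled difference: 0.283 − 0.337 = -0.053.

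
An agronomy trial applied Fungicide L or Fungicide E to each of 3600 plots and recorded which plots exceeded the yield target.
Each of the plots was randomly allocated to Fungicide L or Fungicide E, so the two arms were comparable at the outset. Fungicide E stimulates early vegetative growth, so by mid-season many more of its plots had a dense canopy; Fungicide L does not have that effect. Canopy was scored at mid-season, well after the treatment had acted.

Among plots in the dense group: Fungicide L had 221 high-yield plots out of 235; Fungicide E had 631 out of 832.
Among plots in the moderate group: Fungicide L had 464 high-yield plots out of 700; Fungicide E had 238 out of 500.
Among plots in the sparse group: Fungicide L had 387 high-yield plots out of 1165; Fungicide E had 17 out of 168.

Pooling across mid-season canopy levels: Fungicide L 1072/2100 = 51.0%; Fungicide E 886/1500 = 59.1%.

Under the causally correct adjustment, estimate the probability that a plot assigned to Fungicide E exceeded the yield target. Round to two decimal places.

Mid-season canopy is downstream of the fungicide. One should not condition on a consequence of treatment, so the overall rates are the right comparison.
So P(outcome | do(Fungicide E)) is just the pooled rate for Fungicide E: 886/1500 = 0.591.

0.59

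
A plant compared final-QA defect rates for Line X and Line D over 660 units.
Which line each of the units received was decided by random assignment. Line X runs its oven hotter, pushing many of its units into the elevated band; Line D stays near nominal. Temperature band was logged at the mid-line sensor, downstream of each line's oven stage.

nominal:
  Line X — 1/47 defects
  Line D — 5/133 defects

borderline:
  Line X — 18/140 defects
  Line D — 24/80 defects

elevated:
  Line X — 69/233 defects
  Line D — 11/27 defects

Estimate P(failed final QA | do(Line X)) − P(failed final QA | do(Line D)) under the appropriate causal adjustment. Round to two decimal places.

In-process temperature band is recorded after the line and is itself shifted by it — it sits on the causal path from line to outcome. Conditioning on a mediator would strip out part of the effect we want; the pooled comparison gives the total causal effect.
The causal difference is the pooled difference: 0.210 − 0.167 = +0.043.

+0.04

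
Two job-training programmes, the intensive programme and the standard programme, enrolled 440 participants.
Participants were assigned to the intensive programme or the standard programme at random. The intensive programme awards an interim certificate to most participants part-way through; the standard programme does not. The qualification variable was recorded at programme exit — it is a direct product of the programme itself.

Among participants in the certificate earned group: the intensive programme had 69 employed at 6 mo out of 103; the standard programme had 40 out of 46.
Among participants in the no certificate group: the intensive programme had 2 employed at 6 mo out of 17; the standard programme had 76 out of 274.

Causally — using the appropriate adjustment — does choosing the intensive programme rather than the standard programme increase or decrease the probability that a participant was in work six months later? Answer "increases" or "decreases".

increases

the standard programme is higher inside every qualification attained during the programme stratum but the intensive programme is higher in aggregate. Whether to stratify depends on how qualification attained during the programme relates to the programme.
Qualification attained during the programme here is a post-treatment variable shaped by the programme; conditioning on it would introduce bias rather than remove it. The overall comparison is the causal one.
Pooled: the intensive programme 59.2% vs the standard programme 36.2%; the intensive programme is higher overall.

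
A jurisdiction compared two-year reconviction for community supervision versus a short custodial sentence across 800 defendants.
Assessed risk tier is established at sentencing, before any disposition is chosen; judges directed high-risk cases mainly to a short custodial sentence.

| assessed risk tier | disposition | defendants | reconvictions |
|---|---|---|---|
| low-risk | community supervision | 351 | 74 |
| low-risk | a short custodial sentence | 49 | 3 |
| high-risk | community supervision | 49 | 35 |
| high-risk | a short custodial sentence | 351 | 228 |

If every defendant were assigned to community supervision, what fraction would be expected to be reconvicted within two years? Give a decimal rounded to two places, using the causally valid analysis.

Assessed risk tier differs across dispositions for reasons unrelated to any effect of the disposition itself, and it separately predicts the outcome — a classic confounder. We must compare within assessed risk tier levels.
Standardising community supervision to the population assessed risk tier mix: 0.500·74/351 + 0.500·35/49 = 0.463.

0.46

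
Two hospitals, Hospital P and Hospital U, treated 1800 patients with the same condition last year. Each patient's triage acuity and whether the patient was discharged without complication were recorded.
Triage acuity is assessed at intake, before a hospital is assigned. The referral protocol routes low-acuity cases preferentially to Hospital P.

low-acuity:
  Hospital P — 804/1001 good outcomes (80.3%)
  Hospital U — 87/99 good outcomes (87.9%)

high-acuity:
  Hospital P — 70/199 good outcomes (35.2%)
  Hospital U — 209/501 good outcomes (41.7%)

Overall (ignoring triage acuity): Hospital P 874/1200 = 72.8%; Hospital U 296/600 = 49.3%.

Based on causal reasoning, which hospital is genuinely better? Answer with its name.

The triage acuity-specific comparison favours Hospital U throughout, but the pooled figures favour Hospital P. The question is whether to condition on triage acuity.
Since triage acuity is a pre-existing factor (not a product of the hospital) and it affects the outcome on its own, it is a confounder. The stratified rates, not the pooled rate, identify the causal effect.
Within each level — low-acuity: 80.3% vs 87.9%; high-acuity: 35.2% vs 41.7% — Hospital U is higher every time.

Hospital U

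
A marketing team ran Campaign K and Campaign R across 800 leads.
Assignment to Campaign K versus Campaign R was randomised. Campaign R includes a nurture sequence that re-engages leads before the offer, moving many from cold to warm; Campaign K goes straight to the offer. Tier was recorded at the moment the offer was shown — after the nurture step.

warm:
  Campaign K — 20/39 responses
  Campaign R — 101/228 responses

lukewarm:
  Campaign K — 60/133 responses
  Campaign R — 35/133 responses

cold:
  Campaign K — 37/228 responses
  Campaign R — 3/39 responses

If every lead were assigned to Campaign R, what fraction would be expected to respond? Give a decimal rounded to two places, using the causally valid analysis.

0.35

The distribution of engagement tier is itself part of what the campaign does — it is an intermediate outcome. Holding it fixed would remove that part of the effect; the total effect is the pooled difference.
So P(outcome | do(Campaign R)) is just the pooled rate for Campaign R: 139/400 = 0.347.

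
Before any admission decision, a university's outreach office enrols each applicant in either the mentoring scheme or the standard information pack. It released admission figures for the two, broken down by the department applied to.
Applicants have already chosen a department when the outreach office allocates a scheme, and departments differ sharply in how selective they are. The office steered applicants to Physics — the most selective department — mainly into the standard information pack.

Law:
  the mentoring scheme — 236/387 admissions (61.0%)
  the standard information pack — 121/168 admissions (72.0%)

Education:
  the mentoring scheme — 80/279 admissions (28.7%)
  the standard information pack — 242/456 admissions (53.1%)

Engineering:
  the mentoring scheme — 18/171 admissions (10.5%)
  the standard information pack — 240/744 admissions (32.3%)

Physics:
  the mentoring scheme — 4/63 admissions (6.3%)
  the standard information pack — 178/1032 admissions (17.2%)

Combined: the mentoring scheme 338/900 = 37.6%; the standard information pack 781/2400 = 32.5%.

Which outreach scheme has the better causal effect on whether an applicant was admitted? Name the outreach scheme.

Department is set before the outreach scheme has any effect — it is not caused by the outreach scheme — and it independently drives the outcome. That makes it a confounder, so the causal comparison is within department levels.
Within each level — Law: 61.0% vs 72.0%; Education: 28.7% vs 53.1%; Engineering: 10.5% vs 32.3%; Physics: 6.3% vs 17.2% — the standard information pack is higher every time.

the standard information pack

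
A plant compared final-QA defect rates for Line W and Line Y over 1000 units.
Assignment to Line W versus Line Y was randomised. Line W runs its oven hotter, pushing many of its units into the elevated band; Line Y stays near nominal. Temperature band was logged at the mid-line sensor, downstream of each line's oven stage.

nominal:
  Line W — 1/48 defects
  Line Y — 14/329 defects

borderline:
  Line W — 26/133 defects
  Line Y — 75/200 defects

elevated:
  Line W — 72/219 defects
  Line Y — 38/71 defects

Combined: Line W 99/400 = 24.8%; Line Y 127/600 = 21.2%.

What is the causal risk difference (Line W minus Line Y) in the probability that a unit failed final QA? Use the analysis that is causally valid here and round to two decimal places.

Because the line influences in-process temperature band, in-process temperature band is a post-treatment mediator, not a confounder. Stratifying on it would bias the estimate; the causal effect is the crude pooled difference.
The causal difference is the pooled difference: 0.247 − 0.212 = +0.036.

+0.04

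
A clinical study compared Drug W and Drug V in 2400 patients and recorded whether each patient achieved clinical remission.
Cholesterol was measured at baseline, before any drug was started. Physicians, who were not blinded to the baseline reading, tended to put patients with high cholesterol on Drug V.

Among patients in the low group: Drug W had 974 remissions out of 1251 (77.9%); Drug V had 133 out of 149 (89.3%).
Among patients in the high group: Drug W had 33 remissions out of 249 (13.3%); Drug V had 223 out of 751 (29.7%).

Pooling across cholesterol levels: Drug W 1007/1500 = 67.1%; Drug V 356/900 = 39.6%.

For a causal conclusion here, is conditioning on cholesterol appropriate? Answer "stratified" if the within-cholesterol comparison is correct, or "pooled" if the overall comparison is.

Within every cholesterol level Drug V has the higher rate, yet pooled Drug W does — Simpson's reversal.
Since cholesterol is a pre-existing factor (not a product of the drug) and it affects the outcome on its own, it is a confounder. The stratified rates, not the pooled rate, identify the causal effect.
Within each level — low: 77.9% vs 89.3%; high: 13.3% vs 29.7% — Drug V is higher every time.

stratified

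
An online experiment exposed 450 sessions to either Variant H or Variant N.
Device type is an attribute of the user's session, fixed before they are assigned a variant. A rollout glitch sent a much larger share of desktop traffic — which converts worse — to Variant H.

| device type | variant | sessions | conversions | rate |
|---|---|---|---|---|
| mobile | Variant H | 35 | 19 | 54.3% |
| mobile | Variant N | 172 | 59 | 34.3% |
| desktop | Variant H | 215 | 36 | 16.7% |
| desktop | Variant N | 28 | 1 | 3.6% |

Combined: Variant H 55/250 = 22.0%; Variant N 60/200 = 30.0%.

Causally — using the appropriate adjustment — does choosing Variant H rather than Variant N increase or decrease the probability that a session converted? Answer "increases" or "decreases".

Device type is set before the variant has any effect — it is not caused by the variant — and it independently drives the outcome. That makes it a confounder, so the causal comparison is within device type levels.
Within each level — mobile: 54.3% vs 34.3%; desktop: 16.7% vs 3.6% — Variant H is higher every time.

increases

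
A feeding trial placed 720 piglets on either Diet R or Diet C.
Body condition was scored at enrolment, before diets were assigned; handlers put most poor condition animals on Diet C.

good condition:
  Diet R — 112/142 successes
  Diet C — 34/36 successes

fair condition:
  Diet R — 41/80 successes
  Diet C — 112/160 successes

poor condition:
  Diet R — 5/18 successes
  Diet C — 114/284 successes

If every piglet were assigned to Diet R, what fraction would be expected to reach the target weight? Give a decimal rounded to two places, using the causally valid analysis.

0.48

Nothing the diet does changes starting body condition; the imbalance is an allocation artefact. With starting body condition also predicting the outcome, the pooled figure is confounded, and the within-stratum comparison is the causal one.
Standardising Diet R to the population starting body condition mix: 0.247·112/142 + 0.333·41/80 + 0.419·5/18 = 0.482.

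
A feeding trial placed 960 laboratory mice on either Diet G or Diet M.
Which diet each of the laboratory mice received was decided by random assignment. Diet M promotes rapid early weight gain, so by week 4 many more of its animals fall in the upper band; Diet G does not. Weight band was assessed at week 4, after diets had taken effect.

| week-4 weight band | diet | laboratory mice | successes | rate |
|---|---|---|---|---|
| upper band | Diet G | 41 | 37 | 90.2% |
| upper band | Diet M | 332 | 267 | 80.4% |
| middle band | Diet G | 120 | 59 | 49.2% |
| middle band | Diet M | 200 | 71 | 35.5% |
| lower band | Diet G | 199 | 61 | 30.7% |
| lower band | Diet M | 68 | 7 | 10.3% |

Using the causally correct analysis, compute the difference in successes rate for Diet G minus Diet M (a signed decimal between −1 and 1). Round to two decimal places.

-0.14

Stratifying would compare diets among laboratory mice the diets themselves sorted into week-4 weight band groups — a form of selection on an intermediate. The unconditioned pooled rates give the total causal effect.
The causal difference is the pooled difference: 0.436 − 0.575 = -0.139.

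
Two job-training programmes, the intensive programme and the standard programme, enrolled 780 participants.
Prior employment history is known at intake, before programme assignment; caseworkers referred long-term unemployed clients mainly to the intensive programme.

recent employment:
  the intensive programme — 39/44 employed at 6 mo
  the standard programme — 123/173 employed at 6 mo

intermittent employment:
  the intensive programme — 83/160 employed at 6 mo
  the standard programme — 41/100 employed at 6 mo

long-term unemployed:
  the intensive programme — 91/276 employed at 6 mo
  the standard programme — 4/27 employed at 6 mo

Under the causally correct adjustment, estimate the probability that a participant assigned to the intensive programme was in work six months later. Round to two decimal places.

0.55

Prior employment history differs across programmes for reasons unrelated to any effect of the programme itself, and it separately predicts the outcome — a classic confounder. We must compare within prior employment history levels.
Standardising the intensive programme to the population prior employment history mix: 0.278·39/44 + 0.333·83/160 + 0.388·91/276 = 0.548.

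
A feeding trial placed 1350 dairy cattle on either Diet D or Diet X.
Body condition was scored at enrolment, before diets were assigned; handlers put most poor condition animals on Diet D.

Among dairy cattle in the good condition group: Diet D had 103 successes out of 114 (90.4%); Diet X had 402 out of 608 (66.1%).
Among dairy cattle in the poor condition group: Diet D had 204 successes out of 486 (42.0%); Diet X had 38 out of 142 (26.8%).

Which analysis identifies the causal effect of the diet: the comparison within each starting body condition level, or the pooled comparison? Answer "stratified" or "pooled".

Within every starting body condition level Diet D has the higher rate, yet pooled Diet X does — Simpson's reversal.
The imbalance in starting body condition arose from how dairy cattle were allocated, not from anything the diet did; and starting body condition independently affects the outcome. The pooled gap is confounded — condition on starting body condition.
Within each level — good condition: 90.4% vs 66.1%; poor condition: 42.0% vs 26.8% — Diet D is higher every time.

stratified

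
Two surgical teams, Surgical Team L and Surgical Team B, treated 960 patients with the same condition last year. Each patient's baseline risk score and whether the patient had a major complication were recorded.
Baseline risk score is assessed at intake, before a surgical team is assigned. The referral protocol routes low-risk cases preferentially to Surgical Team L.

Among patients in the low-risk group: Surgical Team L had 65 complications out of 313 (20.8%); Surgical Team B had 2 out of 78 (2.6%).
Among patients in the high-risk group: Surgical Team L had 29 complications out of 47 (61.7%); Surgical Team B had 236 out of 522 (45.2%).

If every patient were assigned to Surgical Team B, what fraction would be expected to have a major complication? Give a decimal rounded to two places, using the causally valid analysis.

Surgical Team B is lower inside every baseline risk score stratum but Surgical Team L is lower in aggregate. Whether to stratify depends on how baseline risk score relates to the surgical team.
Baseline risk score is set before the surgical team has any effect — it is not caused by the surgical team — and it independently drives the outcome. That makes it a confounder, so the causal comparison is within baseline risk score levels.
Standardising Surgical Team B to the population baseline risk score mix: 0.407·2/78 + 0.593·236/522 = 0.278.

0.28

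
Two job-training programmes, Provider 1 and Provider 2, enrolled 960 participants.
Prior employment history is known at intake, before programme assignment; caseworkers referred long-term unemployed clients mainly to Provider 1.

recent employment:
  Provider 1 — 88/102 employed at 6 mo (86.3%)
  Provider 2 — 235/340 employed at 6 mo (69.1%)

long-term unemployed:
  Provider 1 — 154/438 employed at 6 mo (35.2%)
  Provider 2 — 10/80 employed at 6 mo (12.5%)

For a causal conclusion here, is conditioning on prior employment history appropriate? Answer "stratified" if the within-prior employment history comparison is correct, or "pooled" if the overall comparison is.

The prior employment history-specific comparison favours Provider 1 throughout, but the pooled figures favour Provider 2. The question is whether to condition on prior employment history.
Here prior employment history is a common cause — it drives both which programme a case falls under and the outcome. The crude comparison mixes populations; the stratum-specific rates are the causally relevant ones.
Within each level — recent employment: 86.3% vs 69.1%; long-term unemployed: 35.2% vs 12.5% — Provider 1 is higher every time.

stratified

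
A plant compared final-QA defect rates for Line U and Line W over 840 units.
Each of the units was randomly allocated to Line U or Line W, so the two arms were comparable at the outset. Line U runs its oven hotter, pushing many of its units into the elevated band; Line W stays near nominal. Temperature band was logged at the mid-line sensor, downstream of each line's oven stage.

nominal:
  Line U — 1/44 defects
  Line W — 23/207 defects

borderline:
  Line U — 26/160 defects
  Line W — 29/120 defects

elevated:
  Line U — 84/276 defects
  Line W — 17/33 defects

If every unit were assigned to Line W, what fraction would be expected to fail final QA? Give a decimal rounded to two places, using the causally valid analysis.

Line U is lower inside every in-process temperature band stratum but Line W is lower in aggregate. Whether to stratify depends on how in-process temperature band relates to the line.
In-process temperature band is downstream of the line. One should not condition on a consequence of treatment, so the overall rates are the right comparison.
So P(outcome | do(Line W)) is just the pooled rate for Line W: 69/360 = 0.192.

0.19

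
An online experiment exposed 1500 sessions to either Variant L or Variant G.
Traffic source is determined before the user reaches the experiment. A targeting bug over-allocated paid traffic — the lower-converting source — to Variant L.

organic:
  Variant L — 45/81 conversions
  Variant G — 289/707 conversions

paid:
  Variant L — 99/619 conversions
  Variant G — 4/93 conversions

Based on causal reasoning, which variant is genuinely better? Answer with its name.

Variant L is higher inside every traffic source stratum but Variant G is higher in aggregate. Whether to stratify depends on how traffic source relates to the variant.
The imbalance in traffic source arose from how sessions were allocated, not from anything the variant did; and traffic source independently affects the outcome. The pooled gap is confounded — condition on traffic source.
Within each level — organic: 55.6% vs 40.9%; paid: 16.0% vs 4.3% — Variant L is higher every time.

Variant L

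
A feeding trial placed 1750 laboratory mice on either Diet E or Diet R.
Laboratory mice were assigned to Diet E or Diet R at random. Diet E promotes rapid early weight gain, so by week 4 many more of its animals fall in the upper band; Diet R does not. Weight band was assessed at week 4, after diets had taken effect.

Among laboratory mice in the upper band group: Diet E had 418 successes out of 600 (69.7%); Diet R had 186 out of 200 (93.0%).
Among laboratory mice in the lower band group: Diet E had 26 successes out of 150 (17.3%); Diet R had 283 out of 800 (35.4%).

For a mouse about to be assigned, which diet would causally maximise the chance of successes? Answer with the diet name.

Diet E

Within every week-4 weight band level Diet R has the higher rate, yet pooled Diet E does — Simpson's reversal.
Week-4 weight band lies on the pathway diet → week-4 weight band → outcome, so adjusting for it blocks the indirect effect. For the total causal effect of diet, use the unadjusted pooled rates.
Pooled: Diet E 59.2% vs Diet R 46.9%; Diet E is higher overall.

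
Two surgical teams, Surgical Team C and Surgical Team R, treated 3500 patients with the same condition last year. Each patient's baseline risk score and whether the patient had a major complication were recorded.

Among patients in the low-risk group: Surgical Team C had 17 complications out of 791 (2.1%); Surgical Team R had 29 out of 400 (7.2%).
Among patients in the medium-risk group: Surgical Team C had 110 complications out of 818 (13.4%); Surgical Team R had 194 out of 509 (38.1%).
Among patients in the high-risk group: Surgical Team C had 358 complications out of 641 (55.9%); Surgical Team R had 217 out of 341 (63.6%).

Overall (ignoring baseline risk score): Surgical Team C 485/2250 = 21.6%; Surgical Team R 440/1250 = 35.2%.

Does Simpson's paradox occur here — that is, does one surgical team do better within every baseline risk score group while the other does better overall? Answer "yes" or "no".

no

Within each baseline risk score level (low-risk 2.1% vs 7.2%; medium-risk 13.4% vs 38.1%; high-risk 55.9% vs 63.6%), Surgical Team C has the lower rate every time. Pooled: 21.6% vs 35.2% — Surgical Team C has the lower rate overall. They agree.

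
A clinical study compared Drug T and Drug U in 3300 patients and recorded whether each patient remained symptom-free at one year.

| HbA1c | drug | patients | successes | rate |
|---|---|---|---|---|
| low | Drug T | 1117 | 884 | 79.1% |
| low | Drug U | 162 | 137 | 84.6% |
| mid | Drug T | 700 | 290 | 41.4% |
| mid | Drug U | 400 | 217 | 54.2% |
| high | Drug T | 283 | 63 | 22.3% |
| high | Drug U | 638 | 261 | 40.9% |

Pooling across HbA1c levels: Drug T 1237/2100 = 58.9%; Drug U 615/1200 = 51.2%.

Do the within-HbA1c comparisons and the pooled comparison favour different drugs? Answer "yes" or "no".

Within each HbA1c level (low 79.1% vs 84.6%; mid 41.4% vs 54.2%; high 22.3% vs 40.9%), Drug U has the higher rate every time. Pooled: 58.9% vs 51.2% — Drug T has the higher rate overall. The two comparisons disagree.

yes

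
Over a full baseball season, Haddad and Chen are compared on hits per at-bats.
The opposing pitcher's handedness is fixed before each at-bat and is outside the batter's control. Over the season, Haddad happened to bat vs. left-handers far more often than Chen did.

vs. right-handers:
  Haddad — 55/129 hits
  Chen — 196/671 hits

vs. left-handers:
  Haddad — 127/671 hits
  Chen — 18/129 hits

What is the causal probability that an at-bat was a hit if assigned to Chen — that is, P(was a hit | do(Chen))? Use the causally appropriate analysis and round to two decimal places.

Here pitcher handedness is a common cause — it drives both which player a case falls under and the outcome. The crude comparison mixes populations; the stratum-specific rates are the causally relevant ones.
Standardising Chen to the population pitcher handedness mix: 0.500·196/671 + 0.500·18/129 = 0.216.

0.22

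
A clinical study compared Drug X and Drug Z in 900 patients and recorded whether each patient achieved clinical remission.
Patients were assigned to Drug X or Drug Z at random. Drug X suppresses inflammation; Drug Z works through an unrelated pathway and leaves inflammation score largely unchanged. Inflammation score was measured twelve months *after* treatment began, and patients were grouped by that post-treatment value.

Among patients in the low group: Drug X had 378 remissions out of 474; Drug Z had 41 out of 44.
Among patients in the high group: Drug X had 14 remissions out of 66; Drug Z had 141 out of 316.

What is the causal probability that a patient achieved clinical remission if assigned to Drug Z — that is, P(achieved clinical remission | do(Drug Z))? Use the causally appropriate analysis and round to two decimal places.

The stratified and pooled comparisons disagree (Drug Z wins within each inflammation score; Drug X wins overall), so the answer turns on the causal role of inflammation score.
Inflammation score is downstream of the drug. One should not condition on a consequence of treatment, so the overall rates are the right comparison.
So P(outcome | do(Drug Z)) is just the pooled rate for Drug Z: 182/360 = 0.506.

0.51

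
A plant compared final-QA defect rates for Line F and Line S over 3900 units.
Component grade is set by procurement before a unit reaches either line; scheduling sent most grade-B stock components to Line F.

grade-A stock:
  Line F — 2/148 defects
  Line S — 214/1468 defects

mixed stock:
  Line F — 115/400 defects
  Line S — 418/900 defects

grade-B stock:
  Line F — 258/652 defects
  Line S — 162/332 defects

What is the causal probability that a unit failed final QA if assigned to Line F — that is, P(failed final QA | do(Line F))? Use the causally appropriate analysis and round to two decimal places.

Component grade is set before the line has any effect — it is not caused by the line — and it independently drives the outcome. That makes it a confounder, so the causal comparison is within component grade levels.
Standardising Line F to the population component grade mix: 0.414·2/148 + 0.333·115/400 + 0.252·258/652 = 0.201.

0.20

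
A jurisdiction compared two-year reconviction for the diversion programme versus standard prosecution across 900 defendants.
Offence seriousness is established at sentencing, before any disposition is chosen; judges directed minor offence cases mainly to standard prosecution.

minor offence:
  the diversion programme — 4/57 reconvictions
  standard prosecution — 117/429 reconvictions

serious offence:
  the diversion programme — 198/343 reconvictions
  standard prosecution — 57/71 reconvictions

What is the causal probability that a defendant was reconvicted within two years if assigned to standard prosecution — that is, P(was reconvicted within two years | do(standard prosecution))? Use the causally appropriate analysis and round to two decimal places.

0.52

The stratified and pooled comparisons disagree (the diversion programme wins within each offence seriousness; standard prosecution wins overall), so the answer turns on the causal role of offence seriousness.
The imbalance in offence seriousness arose from how defendants were allocated, not from anything the disposition did; and offence seriousness independently affects the outcome. The pooled gap is confounded — condition on offence seriousness.
Standardising standard prosecution to the population offence seriousness mix: 0.540·117/429 + 0.460·57/71 = 0.517.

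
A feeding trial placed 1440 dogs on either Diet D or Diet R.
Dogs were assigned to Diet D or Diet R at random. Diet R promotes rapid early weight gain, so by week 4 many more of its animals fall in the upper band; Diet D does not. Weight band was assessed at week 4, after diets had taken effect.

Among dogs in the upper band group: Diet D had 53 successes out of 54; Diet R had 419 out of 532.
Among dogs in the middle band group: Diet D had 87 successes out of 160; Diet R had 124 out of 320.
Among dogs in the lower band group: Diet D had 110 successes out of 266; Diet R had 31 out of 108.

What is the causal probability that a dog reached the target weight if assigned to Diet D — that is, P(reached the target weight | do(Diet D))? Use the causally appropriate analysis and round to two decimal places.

0.52

Within every week-4 weight band level Diet D has the higher rate, yet pooled Diet R does — Simpson's reversal.
Week-4 weight band lies on the pathway diet → week-4 weight band → outcome, so adjusting for it blocks the indirect effect. For the total causal effect of diet, use the unadjusted pooled rates.
So P(outcome | do(Diet D)) is just the pooled rate for Diet D: 250/480 = 0.521.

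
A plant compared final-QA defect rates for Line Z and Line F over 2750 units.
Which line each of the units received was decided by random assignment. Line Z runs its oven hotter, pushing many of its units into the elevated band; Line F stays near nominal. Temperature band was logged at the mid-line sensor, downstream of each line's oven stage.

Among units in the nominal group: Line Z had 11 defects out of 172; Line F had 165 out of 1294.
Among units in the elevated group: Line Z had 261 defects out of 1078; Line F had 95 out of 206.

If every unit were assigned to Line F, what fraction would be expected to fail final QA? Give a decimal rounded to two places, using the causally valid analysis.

0.17

Within every in-process temperature band level Line Z has the lower rate, yet pooled Line F does — Simpson's reversal.
In-process temperature band here is a post-treatment variable shaped by the line; conditioning on it would introduce bias rather than remove it. The overall comparison is the causal one.
So P(outcome | do(Line F)) is just the pooled rate for Line F: 260/1500 = 0.173.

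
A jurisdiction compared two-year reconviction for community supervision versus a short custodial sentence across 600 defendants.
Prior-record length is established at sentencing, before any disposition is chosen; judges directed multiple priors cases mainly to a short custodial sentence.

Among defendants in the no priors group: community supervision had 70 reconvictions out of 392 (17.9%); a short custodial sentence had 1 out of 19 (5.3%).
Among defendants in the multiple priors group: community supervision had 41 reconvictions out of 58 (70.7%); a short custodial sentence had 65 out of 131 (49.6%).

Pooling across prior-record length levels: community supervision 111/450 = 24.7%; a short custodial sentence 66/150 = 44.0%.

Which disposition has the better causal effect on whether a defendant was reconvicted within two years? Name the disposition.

The stratified and pooled comparisons disagree (a short custodial sentence wins within each prior-record length; community supervision wins overall), so the answer turns on the causal role of prior-record length.
Nothing the disposition does changes prior-record length; the imbalance is an allocation artefact. With prior-record length also predicting the outcome, the pooled figure is confounded, and the within-stratum comparison is the causal one.
Within each level — no priors: 17.9% vs 5.3%; multiple priors: 70.7% vs 49.6% — a short custodial sentence is lower every time.

a short custodial sentence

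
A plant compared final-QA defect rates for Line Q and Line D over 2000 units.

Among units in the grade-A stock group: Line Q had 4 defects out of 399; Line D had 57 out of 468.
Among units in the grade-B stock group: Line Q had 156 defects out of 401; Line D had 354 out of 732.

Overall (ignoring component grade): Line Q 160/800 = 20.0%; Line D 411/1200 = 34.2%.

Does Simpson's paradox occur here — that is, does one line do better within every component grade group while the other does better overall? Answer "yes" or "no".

no

Within each component grade level (grade-A stock 1.0% vs 12.2%; grade-B stock 38.9% vs 48.4%), Line Q has the lower rate every time. Pooled: 20.0% vs 34.2% — Line Q has the lower rate overall. They agree.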